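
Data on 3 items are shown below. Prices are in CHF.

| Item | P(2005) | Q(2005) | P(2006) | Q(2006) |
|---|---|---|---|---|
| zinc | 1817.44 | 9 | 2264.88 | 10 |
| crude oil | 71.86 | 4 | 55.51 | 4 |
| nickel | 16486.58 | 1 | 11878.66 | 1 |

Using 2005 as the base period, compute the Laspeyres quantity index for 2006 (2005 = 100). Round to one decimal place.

Laspeyres quantity index uses base-period prices as weights.
ΣP(2005)·Q(2006) = 1817.44×10 + 71.86×4 + 16486.58×1 = 18174.4 + 287.44 + 16486.58 = 34948.42
ΣP(2005)·Q(2005) = 1817.44×9 + 71.86×4 + 16486.58×1 = 16356.96 + 287.44 + 16486.58 = 33130.98
Index = 34948.42 / 33130.98 × 100 = 105.4856

105.5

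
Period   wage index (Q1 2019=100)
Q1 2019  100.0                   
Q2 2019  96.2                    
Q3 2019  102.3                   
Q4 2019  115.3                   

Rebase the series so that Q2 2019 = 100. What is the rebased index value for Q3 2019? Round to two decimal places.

Rebased(Q3 2019) = 102.3 / 96.2 × 100 = 106.3410

106.34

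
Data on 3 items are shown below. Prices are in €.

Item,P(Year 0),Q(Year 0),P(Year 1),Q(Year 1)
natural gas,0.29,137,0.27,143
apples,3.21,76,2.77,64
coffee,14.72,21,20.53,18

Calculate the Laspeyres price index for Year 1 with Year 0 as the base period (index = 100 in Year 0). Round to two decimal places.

Laspeyres price index uses base-period quantities as weights.
ΣP(Year 1)·Q(Year 0) = 0.27×137 + 2.77×76 + 20.53×21 = 36.99 + 210.52 + 431.13 = 678.64
ΣP(Year 0)·Q(Year 0) = 0.29×137 + 3.21×76 + 14.72×21 = 39.73 + 243.96 + 309.12 = 592.81
Index = 678.64 / 592.81 × 100 = 114.4785

114.48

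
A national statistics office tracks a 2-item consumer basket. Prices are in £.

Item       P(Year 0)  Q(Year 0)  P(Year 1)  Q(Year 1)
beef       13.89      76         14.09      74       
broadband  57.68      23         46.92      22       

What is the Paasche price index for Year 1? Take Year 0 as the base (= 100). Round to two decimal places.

Paasche price index uses current-period quantities as weights.
ΣP(Year 1)·Q(Year 1) = 14.09×74 + 46.92×22 = 1042.66 + 1032.24 = 2074.9
ΣP(Year 0)·Q(Year 1) = 13.89×74 + 57.68×22 = 1027.86 + 1268.96 = 2296.82
Index = 2074.9 / 2296.82 × 100 = 90.3379

90.34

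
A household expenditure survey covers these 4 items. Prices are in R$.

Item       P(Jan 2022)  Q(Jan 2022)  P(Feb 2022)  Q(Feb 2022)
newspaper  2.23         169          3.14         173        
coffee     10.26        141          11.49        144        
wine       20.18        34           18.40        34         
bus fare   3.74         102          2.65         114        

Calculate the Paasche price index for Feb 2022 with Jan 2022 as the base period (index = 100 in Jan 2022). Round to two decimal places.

Paasche price index uses current-period quantities as weights.
ΣP(Feb 2022)·Q(Feb 2022) = 3.14×173 + 11.49×144 + 18.40×34 + 2.65×114 = 543.22 + 1654.56 + 625.6 + 302.1 = 3125.48
ΣP(Jan 2022)·Q(Feb 2022) = 2.23×173 + 10.26×144 + 20.18×34 + 3.74×114 = 385.79 + 1477.44 + 686.12 + 426.36 = 2975.71
Index = 3125.48 / 2975.71 × 100 = 105.0331

105.03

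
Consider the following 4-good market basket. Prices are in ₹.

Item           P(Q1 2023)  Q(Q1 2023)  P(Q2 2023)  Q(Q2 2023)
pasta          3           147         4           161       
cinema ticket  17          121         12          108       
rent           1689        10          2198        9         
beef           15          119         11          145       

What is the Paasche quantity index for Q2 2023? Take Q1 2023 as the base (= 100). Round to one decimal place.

92.1

Paasche quantity index uses current-period prices as weights.
ΣP(Q2 2023)·Q(Q2 2023) = 4×161 + 12×108 + 2198×9 + 11×145 = 644 + 1296 + 19782 + 1595 = 23317
ΣP(Q2 2023)·Q(Q1 2023) = 4×147 + 12×121 + 2198×10 + 11×119 = 588 + 1452 + 21980 + 1309 = 25329
Index = 23317 / 25329 × 100 = 92.0565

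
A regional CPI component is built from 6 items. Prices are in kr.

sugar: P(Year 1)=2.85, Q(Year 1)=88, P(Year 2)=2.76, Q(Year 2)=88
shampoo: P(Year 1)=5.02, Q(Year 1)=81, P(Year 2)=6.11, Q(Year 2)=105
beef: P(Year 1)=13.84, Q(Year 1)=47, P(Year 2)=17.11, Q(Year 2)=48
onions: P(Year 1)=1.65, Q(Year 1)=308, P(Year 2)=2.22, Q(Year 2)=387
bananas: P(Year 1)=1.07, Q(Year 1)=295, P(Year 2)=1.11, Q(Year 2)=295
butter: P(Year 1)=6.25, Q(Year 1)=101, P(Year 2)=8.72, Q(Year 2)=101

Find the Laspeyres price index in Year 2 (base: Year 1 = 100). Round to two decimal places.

Laspeyres price index uses base-period quantities as weights.
ΣP(Year 2)·Q(Year 1) = 2.76×88 + 6.11×81 + 17.11×47 + 2.22×308 + 1.11×295 + 8.72×101 = 242.88 + 494.91 + 804.17 + 683.76 + 327.45 + 880.72 = 3433.89
ΣP(Year 1)·Q(Year 1) = 2.85×88 + 5.02×81 + 13.84×47 + 1.65×308 + 1.07×295 + 6.25×101 = 250.8 + 406.62 + 650.48 + 508.2 + 315.65 + 631.25 = 2763
Index = 3433.89 / 2763 × 100 = 124.2812

124.28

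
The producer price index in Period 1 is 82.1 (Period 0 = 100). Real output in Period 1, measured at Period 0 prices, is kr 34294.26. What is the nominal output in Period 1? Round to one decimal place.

28155.6

Nominal = Real × (Index/100) = 34294.26 × (82.1/100)
        = 34294.26 × 0.821 = 28155.5875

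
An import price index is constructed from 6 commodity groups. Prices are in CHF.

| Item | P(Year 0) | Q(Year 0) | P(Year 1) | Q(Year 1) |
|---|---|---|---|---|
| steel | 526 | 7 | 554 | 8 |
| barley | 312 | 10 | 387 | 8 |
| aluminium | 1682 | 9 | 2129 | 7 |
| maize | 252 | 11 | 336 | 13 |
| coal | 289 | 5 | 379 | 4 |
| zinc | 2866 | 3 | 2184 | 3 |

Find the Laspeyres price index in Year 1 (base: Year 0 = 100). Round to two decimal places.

112.36

Laspeyres price index uses base-period quantities as weights.
ΣP(Year 1)·Q(Year 0) = 554×7 + 387×10 + 2129×9 + 336×11 + 379×5 + 2184×3 = 3878 + 3870 + 19161 + 3696 + 1895 + 6552 = 39052
ΣP(Year 0)·Q(Year 0) = 526×7 + 312×10 + 1682×9 + 252×11 + 289×5 + 2866×3 = 3682 + 3120 + 15138 + 2772 + 1445 + 8598 = 34755
Index = 39052 / 34755 × 100 = 112.3637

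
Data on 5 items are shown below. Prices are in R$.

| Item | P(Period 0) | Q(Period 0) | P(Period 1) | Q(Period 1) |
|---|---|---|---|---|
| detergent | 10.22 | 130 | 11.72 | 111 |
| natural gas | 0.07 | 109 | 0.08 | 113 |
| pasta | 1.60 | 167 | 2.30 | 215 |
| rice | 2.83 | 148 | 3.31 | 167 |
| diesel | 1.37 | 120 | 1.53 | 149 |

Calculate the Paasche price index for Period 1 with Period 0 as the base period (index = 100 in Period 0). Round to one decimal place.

Paasche price index uses current-period quantities as weights.
ΣP(Period 1)·Q(Period 1) = 11.72×111 + 0.08×113 + 2.30×215 + 3.31×167 + 1.53×149 = 1300.92 + 9.04 + 494.5 + 552.77 + 227.97 = 2585.2
ΣP(Period 0)·Q(Period 1) = 10.22×111 + 0.07×113 + 1.60×215 + 2.83×167 + 1.37×149 = 1134.42 + 7.91 + 344 + 472.61 + 204.13 = 2163.07
Index = 2585.2 / 2163.07 × 100 = 119.5153

119.5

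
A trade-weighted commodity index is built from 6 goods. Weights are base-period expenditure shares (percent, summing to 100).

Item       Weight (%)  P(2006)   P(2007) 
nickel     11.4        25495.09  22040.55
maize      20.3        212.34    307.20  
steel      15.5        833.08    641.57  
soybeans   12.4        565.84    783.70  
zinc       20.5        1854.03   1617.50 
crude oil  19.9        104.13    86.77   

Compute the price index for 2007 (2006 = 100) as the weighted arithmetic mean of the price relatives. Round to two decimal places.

nickel: 11.4 × (22040.55/25495.09) = 11.4 × 0.864502 = 9.8553
maize: 20.3 × (307.20/212.34) = 20.3 × 1.446736 = 29.3687
steel: 15.5 × (641.57/833.08) = 15.5 × 0.770118 = 11.9368
soybeans: 12.4 × (783.70/565.84) = 12.4 × 1.385021 = 17.1743
zinc: 20.5 × (1617.50/1854.03) = 20.5 × 0.872424 = 17.8847
crude oil: 19.9 × (86.77/104.13) = 19.9 × 0.833285 = 16.5824
Index = Σ wᵢ·(p₁ᵢ/p₀ᵢ) = 9.8553 + 29.3687 + 11.9368 + 17.1743 + 17.8847 + 16.5824 = 102.8022

102.80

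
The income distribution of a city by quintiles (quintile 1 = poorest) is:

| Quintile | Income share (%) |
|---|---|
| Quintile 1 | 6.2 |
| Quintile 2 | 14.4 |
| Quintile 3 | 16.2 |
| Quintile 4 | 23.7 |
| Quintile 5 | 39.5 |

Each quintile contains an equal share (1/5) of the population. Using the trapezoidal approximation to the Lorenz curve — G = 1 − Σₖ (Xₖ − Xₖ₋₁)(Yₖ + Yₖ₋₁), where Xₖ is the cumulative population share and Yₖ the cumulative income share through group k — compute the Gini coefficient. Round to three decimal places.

0.304

Cumulative income shares Yₖ: 0.0620, 0.2060, 0.3680, 0.6050, 1.0000
Σ (Xₖ−Xₖ₋₁)(Yₖ+Yₖ₋₁) = (1/5)(0.0620+0.0000) + (1/5)(0.2060+0.0620) + (1/5)(0.3680+0.2060) + (1/5)(0.6050+0.3680) + (1/5)(1.0000+0.6050)
  = 0.0124 + 0.0536 + 0.1148 + 0.1946 + 0.3210 = 0.6964
G = 1 − 0.6964 = 0.3036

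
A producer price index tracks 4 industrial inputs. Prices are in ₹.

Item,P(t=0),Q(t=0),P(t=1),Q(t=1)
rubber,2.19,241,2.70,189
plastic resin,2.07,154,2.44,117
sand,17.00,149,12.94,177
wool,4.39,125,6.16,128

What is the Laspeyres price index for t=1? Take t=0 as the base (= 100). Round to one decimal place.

Laspeyres price index uses base-period quantities as weights.
ΣP(t=1)·Q(t=0) = 2.70×241 + 2.44×154 + 12.94×149 + 6.16×125 = 650.7 + 375.76 + 1928.06 + 770 = 3724.52
ΣP(t=0)·Q(t=0) = 2.19×241 + 2.07×154 + 17.00×149 + 4.39×125 = 527.79 + 318.78 + 2533 + 548.75 = 3928.32
Index = 3724.52 / 3928.32 × 100 = 94.8120

94.8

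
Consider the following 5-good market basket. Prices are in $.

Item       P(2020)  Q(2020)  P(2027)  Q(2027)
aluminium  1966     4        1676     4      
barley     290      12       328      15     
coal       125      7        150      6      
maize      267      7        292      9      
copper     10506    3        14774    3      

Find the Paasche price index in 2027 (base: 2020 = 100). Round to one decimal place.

126.9

Paasche price index uses current-period quantities as weights.
ΣP(2027)·Q(2027) = 1676×4 + 328×15 + 150×6 + 292×9 + 14774×3 = 6704 + 4920 + 900 + 2628 + 44322 = 59474
ΣP(2020)·Q(2027) = 1966×4 + 290×15 + 125×6 + 267×9 + 10506×3 = 7864 + 4350 + 750 + 2403 + 31518 = 46885
Index = 59474 / 46885 × 100 = 126.8508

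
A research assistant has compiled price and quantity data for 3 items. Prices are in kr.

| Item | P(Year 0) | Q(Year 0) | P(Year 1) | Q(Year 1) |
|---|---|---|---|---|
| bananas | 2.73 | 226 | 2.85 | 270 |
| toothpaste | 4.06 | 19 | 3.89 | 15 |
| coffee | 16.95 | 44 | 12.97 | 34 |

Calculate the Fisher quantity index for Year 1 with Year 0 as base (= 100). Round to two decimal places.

96.94

Laspeyres component (base-period weights):
ΣP(Year 0)Q(Year 1) = 2.73×270 + 4.06×15 + 16.95×34 = 737.1 + 60.9 + 576.3 = 1374.3
ΣP(Year 0)Q(Year 0) = 2.73×226 + 4.06×19 + 16.95×44 = 616.98 + 77.14 + 745.8 = 1439.92
L = 1374.3 / 1439.92 × 100 = 95.4428
Paasche component (current-period weights):
ΣP(Year 1)Q(Year 1) = 2.85×270 + 3.89×15 + 12.97×34 = 769.5 + 58.35 + 440.98 = 1268.83
ΣP(Year 1)Q(Year 0) = 2.85×226 + 3.89×19 + 12.97×44 = 644.1 + 73.91 + 570.68 = 1288.69
P = 1268.83 / 1288.69 × 100 = 98.4589
Fisher = √(L × P) = √(95.4428 × 98.4589) = 96.9391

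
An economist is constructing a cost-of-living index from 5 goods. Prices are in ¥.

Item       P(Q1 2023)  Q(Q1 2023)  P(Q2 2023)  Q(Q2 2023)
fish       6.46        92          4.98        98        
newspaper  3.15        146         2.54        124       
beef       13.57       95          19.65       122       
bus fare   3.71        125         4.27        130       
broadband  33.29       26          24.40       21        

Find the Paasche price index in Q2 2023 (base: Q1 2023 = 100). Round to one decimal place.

110.5

Paasche price index uses current-period quantities as weights.
ΣP(Q2 2023)·Q(Q2 2023) = 4.98×98 + 2.54×124 + 19.65×122 + 4.27×130 + 24.40×21 = 488.04 + 314.96 + 2397.3 + 555.1 + 512.4 = 4267.8
ΣP(Q1 2023)·Q(Q2 2023) = 6.46×98 + 3.15×124 + 13.57×122 + 3.71×130 + 33.29×21 = 633.08 + 390.6 + 1655.54 + 482.3 + 699.09 = 3860.61
Index = 4267.8 / 3860.61 × 100 = 110.5473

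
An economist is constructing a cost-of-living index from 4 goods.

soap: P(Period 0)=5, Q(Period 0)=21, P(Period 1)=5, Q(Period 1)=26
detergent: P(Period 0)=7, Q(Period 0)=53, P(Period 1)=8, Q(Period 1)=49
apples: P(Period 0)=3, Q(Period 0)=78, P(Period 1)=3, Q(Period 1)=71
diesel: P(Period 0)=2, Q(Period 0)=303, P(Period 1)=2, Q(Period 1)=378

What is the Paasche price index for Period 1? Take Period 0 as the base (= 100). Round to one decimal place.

Paasche price index uses current-period quantities as weights.
ΣP(Period 1)·Q(Period 1) = 5×26 + 8×49 + 3×71 + 2×378 = 130 + 392 + 213 + 756 = 1491
ΣP(Period 0)·Q(Period 1) = 5×26 + 7×49 + 3×71 + 2×378 = 130 + 343 + 213 + 756 = 1442
Index = 1491 / 1442 × 100 = 103.3981

103.4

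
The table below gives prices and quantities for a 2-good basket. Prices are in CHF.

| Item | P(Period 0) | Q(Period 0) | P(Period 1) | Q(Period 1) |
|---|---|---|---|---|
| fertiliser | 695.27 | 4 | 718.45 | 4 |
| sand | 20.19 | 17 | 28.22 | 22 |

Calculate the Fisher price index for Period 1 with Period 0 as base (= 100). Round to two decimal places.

Laspeyres component (base-period weights):
ΣP(Period 1)Q(Period 0) = 718.45×4 + 28.22×17 = 2873.8 + 479.74 = 3353.54
ΣP(Period 0)Q(Period 0) = 695.27×4 + 20.19×17 = 2781.08 + 343.23 = 3124.31
L = 3353.54 / 3124.31 × 100 = 107.3370
Paasche component (current-period weights):
ΣP(Period 1)Q(Period 1) = 718.45×4 + 28.22×22 = 2873.8 + 620.84 = 3494.64
ΣP(Period 0)Q(Period 1) = 695.27×4 + 20.19×22 = 2781.08 + 444.18 = 3225.26
P = 3494.64 / 3225.26 × 100 = 108.3522
Fisher = √(L × P) = √(107.3370 × 108.3522) = 107.8434

107.84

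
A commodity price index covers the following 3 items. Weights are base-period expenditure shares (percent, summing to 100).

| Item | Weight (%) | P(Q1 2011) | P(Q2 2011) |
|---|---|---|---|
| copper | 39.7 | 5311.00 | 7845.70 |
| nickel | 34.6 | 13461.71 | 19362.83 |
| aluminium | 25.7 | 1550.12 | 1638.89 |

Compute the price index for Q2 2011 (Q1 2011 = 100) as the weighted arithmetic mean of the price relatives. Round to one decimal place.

copper: 39.7 × (7845.70/5311.00) = 39.7 × 1.477255 = 58.6470
nickel: 34.6 × (19362.83/13461.71) = 34.6 × 1.438363 = 49.7674
aluminium: 25.7 × (1638.89/1550.12) = 25.7 × 1.057267 = 27.1717
Index = Σ wᵢ·(p₁ᵢ/p₀ᵢ) = 58.6470 + 49.7674 + 27.1717 = 135.5861

135.6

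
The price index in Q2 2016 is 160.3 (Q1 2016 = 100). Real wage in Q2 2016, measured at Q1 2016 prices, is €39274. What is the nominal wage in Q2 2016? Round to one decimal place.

62956.2

Nominal = Real × (Index/100) = 39274 × (160.3/100)
        = 39274 × 1.603 = 62956.2220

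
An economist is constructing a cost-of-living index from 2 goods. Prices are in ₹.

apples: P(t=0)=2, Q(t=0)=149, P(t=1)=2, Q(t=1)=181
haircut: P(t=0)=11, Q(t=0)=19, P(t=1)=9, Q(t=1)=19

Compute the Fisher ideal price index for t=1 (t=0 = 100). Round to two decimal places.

Laspeyres component (base-period weights):
ΣP(t=1)Q(t=0) = 2×149 + 9×19 = 298 + 171 = 469
ΣP(t=0)Q(t=0) = 2×149 + 11×19 = 298 + 209 = 507
L = 469 / 507 × 100 = 92.5049
Paasche component (current-period weights):
ΣP(t=1)Q(t=1) = 2×181 + 9×19 = 362 + 171 = 533
ΣP(t=0)Q(t=1) = 2×181 + 11×19 = 362 + 209 = 571
P = 533 / 571 × 100 = 93.3450
Fisher = √(L × P) = √(92.5049 × 93.3450) = 92.9240

92.92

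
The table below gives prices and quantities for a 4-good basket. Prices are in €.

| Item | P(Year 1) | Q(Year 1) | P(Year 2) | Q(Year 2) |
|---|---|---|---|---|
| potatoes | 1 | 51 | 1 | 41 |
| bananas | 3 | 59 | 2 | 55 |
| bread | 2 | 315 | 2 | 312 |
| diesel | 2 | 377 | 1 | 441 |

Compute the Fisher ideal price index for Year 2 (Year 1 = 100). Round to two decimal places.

Laspeyres component (base-period weights):
ΣP(Year 2)Q(Year 1) = 1×51 + 2×59 + 2×315 + 1×377 = 51 + 118 + 630 + 377 = 1176
ΣP(Year 1)Q(Year 1) = 1×51 + 3×59 + 2×315 + 2×377 = 51 + 177 + 630 + 754 = 1612
L = 1176 / 1612 × 100 = 72.9529
Paasche component (current-period weights):
ΣP(Year 2)Q(Year 2) = 1×41 + 2×55 + 2×312 + 1×441 = 41 + 110 + 624 + 441 = 1216
ΣP(Year 1)Q(Year 2) = 1×41 + 3×55 + 2×312 + 2×441 = 41 + 165 + 624 + 882 = 1712
P = 1216 / 1712 × 100 = 71.0280
Fisher = √(L × P) = √(72.9529 × 71.0280) = 71.9840

71.98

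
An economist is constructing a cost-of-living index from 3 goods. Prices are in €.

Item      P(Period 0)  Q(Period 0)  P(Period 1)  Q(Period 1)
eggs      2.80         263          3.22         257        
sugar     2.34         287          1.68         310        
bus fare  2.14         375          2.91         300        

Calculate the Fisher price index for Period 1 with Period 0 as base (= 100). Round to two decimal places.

Laspeyres component (base-period weights):
ΣP(Period 1)Q(Period 0) = 3.22×263 + 1.68×287 + 2.91×375 = 846.86 + 482.16 + 1091.25 = 2420.27
ΣP(Period 0)Q(Period 0) = 2.80×263 + 2.34×287 + 2.14×375 = 736.4 + 671.58 + 802.5 = 2210.48
L = 2420.27 / 2210.48 × 100 = 109.4907
Paasche component (current-period weights):
ΣP(Period 1)Q(Period 1) = 3.22×257 + 1.68×310 + 2.91×300 = 827.54 + 520.8 + 873 = 2221.34
ΣP(Period 0)Q(Period 1) = 2.80×257 + 2.34×310 + 2.14×300 = 719.6 + 725.4 + 642 = 2087
P = 2221.34 / 2087 × 100 = 106.4370
Fisher = √(L × P) = √(109.4907 × 106.4370) = 107.9530

107.95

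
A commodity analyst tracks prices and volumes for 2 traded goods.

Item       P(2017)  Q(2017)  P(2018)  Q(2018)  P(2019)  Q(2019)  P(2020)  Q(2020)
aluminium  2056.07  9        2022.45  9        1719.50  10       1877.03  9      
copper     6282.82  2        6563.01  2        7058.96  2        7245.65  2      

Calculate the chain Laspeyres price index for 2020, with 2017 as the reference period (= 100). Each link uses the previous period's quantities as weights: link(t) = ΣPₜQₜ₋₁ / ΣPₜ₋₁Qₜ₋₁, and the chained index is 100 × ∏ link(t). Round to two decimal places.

Link 2017→2018:
ΣP(2018)Q(2017) = 2022.45×9 + 6563.01×2 = 18202.05 + 13126.02 = 31328.07
ΣP(2017)Q(2017) = 2056.07×9 + 6282.82×2 = 18504.63 + 12565.64 = 31070.27
link = 31328.07/31070.27 = 1.008297
Link 2018→2019:
ΣP(2019)Q(2018) = 1719.50×9 + 7058.96×2 = 15475.5 + 14117.92 = 29593.42
ΣP(2018)Q(2018) = 2022.45×9 + 6563.01×2 = 18202.05 + 13126.02 = 31328.07
link = 29593.42/31328.07 = 0.944630
Link 2019→2020:
ΣP(2020)Q(2019) = 1877.03×10 + 7245.65×2 = 18770.3 + 14491.3 = 33261.6
ΣP(2019)Q(2019) = 1719.50×10 + 7058.96×2 = 17195 + 14117.92 = 31312.92
link = 33261.6/31312.92 = 1.062232
Chained index = 100 × 1.008297 × 0.944630 × 1.062232 = 101.1742

101.17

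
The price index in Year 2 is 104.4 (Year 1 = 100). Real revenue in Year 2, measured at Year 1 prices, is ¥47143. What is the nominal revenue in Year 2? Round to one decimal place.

Nominal = Real × (Index/100) = 47143 × (104.4/100)
        = 47143 × 1.044 = 49217.2920

49217.3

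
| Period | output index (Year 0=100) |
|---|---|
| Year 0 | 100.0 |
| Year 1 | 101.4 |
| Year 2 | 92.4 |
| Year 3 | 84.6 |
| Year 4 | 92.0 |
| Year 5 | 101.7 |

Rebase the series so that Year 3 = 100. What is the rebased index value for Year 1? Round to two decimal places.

119.86

Rebased(Year 1) = 101.4 / 84.6 × 100 = 119.8582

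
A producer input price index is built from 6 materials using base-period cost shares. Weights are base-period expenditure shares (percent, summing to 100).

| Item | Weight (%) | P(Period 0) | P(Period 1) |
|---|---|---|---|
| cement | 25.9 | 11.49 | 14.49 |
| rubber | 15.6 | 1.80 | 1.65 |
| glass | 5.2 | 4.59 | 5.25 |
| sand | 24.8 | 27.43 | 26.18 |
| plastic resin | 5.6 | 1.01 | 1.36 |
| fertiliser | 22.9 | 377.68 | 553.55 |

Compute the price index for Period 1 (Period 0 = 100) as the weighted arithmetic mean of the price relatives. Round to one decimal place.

117.7

cement: 25.9 × (14.49/11.49) = 25.9 × 1.261097 = 32.6624
rubber: 15.6 × (1.65/1.80) = 15.6 × 0.916667 = 14.3000
glass: 5.2 × (5.25/4.59) = 5.2 × 1.143791 = 5.9477
sand: 24.8 × (26.18/27.43) = 24.8 × 0.954429 = 23.6699
plastic resin: 5.6 × (1.36/1.01) = 5.6 × 1.346535 = 7.5406
fertiliser: 22.9 × (553.55/377.68) = 22.9 × 1.465659 = 33.5636
Index = Σ wᵢ·(p₁ᵢ/p₀ᵢ) = 32.6624 + 14.3000 + 5.9477 + 23.6699 + 7.5406 + 33.5636 = 117.6841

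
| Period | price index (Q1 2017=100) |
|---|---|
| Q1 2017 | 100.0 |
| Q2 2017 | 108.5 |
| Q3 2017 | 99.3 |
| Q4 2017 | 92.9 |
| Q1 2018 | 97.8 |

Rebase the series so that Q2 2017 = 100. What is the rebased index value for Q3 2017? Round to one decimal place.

91.5

Rebased(Q3 2017) = 99.3 / 108.5 × 100 = 91.5207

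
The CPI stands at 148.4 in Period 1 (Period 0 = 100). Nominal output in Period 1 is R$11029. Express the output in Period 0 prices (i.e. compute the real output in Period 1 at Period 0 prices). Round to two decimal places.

7431.94

Real = Nominal ÷ (Index/100) = 11029 ÷ (148.4/100)
     = 11029 ÷ 1.484 = 7431.9407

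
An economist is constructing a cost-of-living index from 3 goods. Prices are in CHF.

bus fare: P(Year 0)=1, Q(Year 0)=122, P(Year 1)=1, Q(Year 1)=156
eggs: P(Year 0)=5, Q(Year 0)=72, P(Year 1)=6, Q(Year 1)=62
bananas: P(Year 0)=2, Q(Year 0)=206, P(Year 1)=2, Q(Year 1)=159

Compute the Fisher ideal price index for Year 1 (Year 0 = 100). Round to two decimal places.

107.98

Laspeyres component (base-period weights):
ΣP(Year 1)Q(Year 0) = 1×122 + 6×72 + 2×206 = 122 + 432 + 412 = 966
ΣP(Year 0)Q(Year 0) = 1×122 + 5×72 + 2×206 = 122 + 360 + 412 = 894
L = 966 / 894 × 100 = 108.0537
Paasche component (current-period weights):
ΣP(Year 1)Q(Year 1) = 1×156 + 6×62 + 2×159 = 156 + 372 + 318 = 846
ΣP(Year 0)Q(Year 1) = 1×156 + 5×62 + 2×159 = 156 + 310 + 318 = 784
P = 846 / 784 × 100 = 107.9082
Fisher = √(L × P) = √(108.0537 × 107.9082) = 107.9809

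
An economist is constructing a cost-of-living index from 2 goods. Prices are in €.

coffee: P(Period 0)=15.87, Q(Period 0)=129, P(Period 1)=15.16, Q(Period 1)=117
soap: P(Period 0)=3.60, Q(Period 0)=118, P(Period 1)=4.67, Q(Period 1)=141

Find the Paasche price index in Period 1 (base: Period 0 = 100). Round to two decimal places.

Paasche price index uses current-period quantities as weights.
ΣP(Period 1)·Q(Period 1) = 15.16×117 + 4.67×141 = 1773.72 + 658.47 = 2432.19
ΣP(Period 0)·Q(Period 1) = 15.87×117 + 3.60×141 = 1856.79 + 507.6 = 2364.39
Index = 2432.19 / 2364.39 × 100 = 102.8675

102.87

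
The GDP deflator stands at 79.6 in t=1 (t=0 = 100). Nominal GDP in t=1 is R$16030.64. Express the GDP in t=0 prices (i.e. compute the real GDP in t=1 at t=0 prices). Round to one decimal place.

Real = Nominal ÷ (Index/100) = 16030.64 ÷ (79.6/100)
     = 16030.64 ÷ 0.796 = 20138.9950

20139.0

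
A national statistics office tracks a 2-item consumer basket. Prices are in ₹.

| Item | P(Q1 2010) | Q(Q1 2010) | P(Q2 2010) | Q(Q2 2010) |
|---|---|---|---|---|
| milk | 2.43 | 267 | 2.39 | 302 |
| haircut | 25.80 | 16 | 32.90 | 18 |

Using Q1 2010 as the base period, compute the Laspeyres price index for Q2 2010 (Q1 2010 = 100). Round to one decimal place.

109.7

Laspeyres price index uses base-period quantities as weights.
ΣP(Q2 2010)·Q(Q1 2010) = 2.39×267 + 32.90×16 = 638.13 + 526.4 = 1164.53
ΣP(Q1 2010)·Q(Q1 2010) = 2.43×267 + 25.80×16 = 648.81 + 412.8 = 1061.61
Index = 1164.53 / 1061.61 × 100 = 109.6947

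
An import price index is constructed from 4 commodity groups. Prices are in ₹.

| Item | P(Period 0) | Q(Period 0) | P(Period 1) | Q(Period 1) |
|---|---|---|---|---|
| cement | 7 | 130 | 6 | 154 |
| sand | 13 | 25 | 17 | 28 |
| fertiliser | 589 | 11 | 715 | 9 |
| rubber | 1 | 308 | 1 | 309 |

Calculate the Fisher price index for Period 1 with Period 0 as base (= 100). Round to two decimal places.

116.19

Laspeyres component (base-period weights):
ΣP(Period 1)Q(Period 0) = 6×130 + 17×25 + 715×11 + 1×308 = 780 + 425 + 7865 + 308 = 9378
ΣP(Period 0)Q(Period 0) = 7×130 + 13×25 + 589×11 + 1×308 = 910 + 325 + 6479 + 308 = 8022
L = 9378 / 8022 × 100 = 116.9035
Paasche component (current-period weights):
ΣP(Period 1)Q(Period 1) = 6×154 + 17×28 + 715×9 + 1×309 = 924 + 476 + 6435 + 309 = 8144
ΣP(Period 0)Q(Period 1) = 7×154 + 13×28 + 589×9 + 1×309 = 1078 + 364 + 5301 + 309 = 7052
P = 8144 / 7052 × 100 = 115.4850
Fisher = √(L × P) = √(116.9035 × 115.4850) = 116.1921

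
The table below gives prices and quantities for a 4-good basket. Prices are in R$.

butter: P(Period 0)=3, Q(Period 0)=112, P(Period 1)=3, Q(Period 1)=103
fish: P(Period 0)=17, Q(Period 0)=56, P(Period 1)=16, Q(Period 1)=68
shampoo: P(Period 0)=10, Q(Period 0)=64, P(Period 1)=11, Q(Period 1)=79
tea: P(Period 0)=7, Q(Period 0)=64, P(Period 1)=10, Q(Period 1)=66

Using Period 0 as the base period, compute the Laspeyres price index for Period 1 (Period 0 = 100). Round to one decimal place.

108.4

Laspeyres price index uses base-period quantities as weights.
ΣP(Period 1)·Q(Period 0) = 3×112 + 16×56 + 11×64 + 10×64 = 336 + 896 + 704 + 640 = 2576
ΣP(Period 0)·Q(Period 0) = 3×112 + 17×56 + 10×64 + 7×64 = 336 + 952 + 640 + 448 = 2376
Index = 2576 / 2376 × 100 = 108.4175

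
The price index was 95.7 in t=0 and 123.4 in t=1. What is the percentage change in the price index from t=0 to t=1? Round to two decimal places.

Change = (123.4 − 95.7) / 95.7 × 100
       = 27.7 / 95.7 × 100 = 28.9446%

28.94%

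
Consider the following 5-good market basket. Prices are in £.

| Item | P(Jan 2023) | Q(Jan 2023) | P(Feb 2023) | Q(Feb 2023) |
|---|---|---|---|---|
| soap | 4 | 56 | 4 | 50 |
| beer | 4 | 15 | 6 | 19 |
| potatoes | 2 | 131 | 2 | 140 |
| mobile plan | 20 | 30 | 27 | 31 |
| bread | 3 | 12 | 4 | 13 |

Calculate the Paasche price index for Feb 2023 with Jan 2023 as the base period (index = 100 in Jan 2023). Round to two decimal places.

122.06

Paasche price index uses current-period quantities as weights.
ΣP(Feb 2023)·Q(Feb 2023) = 4×50 + 6×19 + 2×140 + 27×31 + 4×13 = 200 + 114 + 280 + 837 + 52 = 1483
ΣP(Jan 2023)·Q(Feb 2023) = 4×50 + 4×19 + 2×140 + 20×31 + 3×13 = 200 + 76 + 280 + 620 + 39 = 1215
Index = 1483 / 1215 × 100 = 122.0576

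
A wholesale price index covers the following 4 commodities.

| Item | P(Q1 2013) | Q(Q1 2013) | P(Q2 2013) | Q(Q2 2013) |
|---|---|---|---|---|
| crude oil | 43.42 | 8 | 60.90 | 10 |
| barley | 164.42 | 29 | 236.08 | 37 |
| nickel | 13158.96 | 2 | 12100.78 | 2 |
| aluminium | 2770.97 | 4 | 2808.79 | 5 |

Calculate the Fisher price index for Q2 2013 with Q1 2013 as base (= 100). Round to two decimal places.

101.26

Laspeyres component (base-period weights):
ΣP(Q2 2013)Q(Q1 2013) = 60.90×8 + 236.08×29 + 12100.78×2 + 2808.79×4 = 487.2 + 6846.32 + 24201.56 + 11235.16 = 42770.24
ΣP(Q1 2013)Q(Q1 2013) = 43.42×8 + 164.42×29 + 13158.96×2 + 2770.97×4 = 347.36 + 4768.18 + 26317.92 + 11083.88 = 42517.34
L = 42770.24 / 42517.34 × 100 = 100.5948
Paasche component (current-period weights):
ΣP(Q2 2013)Q(Q2 2013) = 60.90×10 + 236.08×37 + 12100.78×2 + 2808.79×5 = 609 + 8734.96 + 24201.56 + 14043.95 = 47589.47
ΣP(Q1 2013)Q(Q2 2013) = 43.42×10 + 164.42×37 + 13158.96×2 + 2770.97×5 = 434.2 + 6083.54 + 26317.92 + 13854.85 = 46690.51
P = 47589.47 / 46690.51 × 100 = 101.9254
Fisher = √(L × P) = √(100.5948 × 101.9254) = 101.2579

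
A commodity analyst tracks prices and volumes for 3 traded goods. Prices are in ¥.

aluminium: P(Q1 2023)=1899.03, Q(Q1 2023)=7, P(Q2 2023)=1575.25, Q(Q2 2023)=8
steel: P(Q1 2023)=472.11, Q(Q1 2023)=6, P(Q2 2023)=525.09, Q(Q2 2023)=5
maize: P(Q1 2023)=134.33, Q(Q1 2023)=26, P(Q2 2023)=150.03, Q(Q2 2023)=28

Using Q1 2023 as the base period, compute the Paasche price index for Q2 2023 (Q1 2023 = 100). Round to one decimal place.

Paasche price index uses current-period quantities as weights.
ΣP(Q2 2023)·Q(Q2 2023) = 1575.25×8 + 525.09×5 + 150.03×28 = 12602 + 2625.45 + 4200.84 = 19428.29
ΣP(Q1 2023)·Q(Q2 2023) = 1899.03×8 + 472.11×5 + 134.33×28 = 15192.24 + 2360.55 + 3761.24 = 21314.03
Index = 19428.29 / 21314.03 × 100 = 91.1526

91.2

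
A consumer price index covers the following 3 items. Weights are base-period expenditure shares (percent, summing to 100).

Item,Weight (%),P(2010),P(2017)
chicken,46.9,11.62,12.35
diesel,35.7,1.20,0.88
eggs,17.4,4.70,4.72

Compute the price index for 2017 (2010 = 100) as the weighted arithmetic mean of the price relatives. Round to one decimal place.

93.5

chicken: 46.9 × (12.35/11.62) = 46.9 × 1.062823 = 49.8464
diesel: 35.7 × (0.88/1.20) = 35.7 × 0.733333 = 26.1800
eggs: 17.4 × (4.72/4.70) = 17.4 × 1.004255 = 17.4740
Index = Σ wᵢ·(p₁ᵢ/p₀ᵢ) = 49.8464 + 26.1800 + 17.4740 = 93.5004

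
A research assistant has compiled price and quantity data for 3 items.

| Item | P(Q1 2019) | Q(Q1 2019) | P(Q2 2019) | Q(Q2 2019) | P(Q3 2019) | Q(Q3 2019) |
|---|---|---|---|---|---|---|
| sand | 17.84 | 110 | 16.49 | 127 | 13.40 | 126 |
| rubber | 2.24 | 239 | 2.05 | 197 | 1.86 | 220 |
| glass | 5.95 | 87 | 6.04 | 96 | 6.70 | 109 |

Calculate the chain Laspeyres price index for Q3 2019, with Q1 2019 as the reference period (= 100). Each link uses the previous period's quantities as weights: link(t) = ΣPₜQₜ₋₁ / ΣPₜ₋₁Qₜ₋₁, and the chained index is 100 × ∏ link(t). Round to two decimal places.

Link Q1 2019→Q2 2019:
ΣP(Q2 2019)Q(Q1 2019) = 16.49×110 + 2.05×239 + 6.04×87 = 1813.9 + 489.95 + 525.48 = 2829.33
ΣP(Q1 2019)Q(Q1 2019) = 17.84×110 + 2.24×239 + 5.95×87 = 1962.4 + 535.36 + 517.65 = 3015.41
link = 2829.33/3015.41 = 0.938290
Link Q2 2019→Q3 2019:
ΣP(Q3 2019)Q(Q2 2019) = 13.40×127 + 1.86×197 + 6.70×96 = 1701.8 + 366.42 + 643.2 = 2711.42
ΣP(Q2 2019)Q(Q2 2019) = 16.49×127 + 2.05×197 + 6.04×96 = 2094.23 + 403.85 + 579.84 = 3077.92
link = 2711.42/3077.92 = 0.880926
Chained index = 100 × 0.938290 × 0.880926 = 82.6564

82.66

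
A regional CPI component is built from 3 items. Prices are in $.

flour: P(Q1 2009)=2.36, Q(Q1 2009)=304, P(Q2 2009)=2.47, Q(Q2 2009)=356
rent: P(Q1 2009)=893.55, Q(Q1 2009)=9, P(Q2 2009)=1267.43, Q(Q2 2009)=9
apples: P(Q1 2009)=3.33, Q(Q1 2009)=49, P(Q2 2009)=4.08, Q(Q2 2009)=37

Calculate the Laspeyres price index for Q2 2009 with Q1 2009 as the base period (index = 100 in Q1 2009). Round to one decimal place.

138.5

Laspeyres price index uses base-period quantities as weights.
ΣP(Q2 2009)·Q(Q1 2009) = 2.47×304 + 1267.43×9 + 4.08×49 = 750.88 + 11406.87 + 199.92 = 12357.67
ΣP(Q1 2009)·Q(Q1 2009) = 2.36×304 + 893.55×9 + 3.33×49 = 717.44 + 8041.95 + 163.17 = 8922.56
Index = 12357.67 / 8922.56 × 100 = 138.4992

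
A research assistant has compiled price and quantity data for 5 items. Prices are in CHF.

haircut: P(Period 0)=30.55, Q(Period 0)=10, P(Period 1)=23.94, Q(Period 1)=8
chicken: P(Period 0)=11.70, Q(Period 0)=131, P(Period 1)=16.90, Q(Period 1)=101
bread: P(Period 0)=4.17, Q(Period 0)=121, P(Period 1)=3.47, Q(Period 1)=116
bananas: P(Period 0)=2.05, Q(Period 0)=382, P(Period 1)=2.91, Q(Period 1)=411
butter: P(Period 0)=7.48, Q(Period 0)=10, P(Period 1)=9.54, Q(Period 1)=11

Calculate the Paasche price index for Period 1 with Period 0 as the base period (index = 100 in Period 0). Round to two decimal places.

127.07

Paasche price index uses current-period quantities as weights.
ΣP(Period 1)·Q(Period 1) = 23.94×8 + 16.90×101 + 3.47×116 + 2.91×411 + 9.54×11 = 191.52 + 1706.9 + 402.52 + 1196.01 + 104.94 = 3601.89
ΣP(Period 0)·Q(Period 1) = 30.55×8 + 11.70×101 + 4.17×116 + 2.05×411 + 7.48×11 = 244.4 + 1181.7 + 483.72 + 842.55 + 82.28 = 2834.65
Index = 3601.89 / 2834.65 × 100 = 127.0665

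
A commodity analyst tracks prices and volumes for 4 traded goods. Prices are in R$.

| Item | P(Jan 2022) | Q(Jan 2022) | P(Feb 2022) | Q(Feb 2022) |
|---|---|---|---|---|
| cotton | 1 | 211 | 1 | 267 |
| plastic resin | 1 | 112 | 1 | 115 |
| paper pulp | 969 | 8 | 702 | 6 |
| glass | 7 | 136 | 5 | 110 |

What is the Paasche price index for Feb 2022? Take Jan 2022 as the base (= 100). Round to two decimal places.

Paasche price index uses current-period quantities as weights.
ΣP(Feb 2022)·Q(Feb 2022) = 1×267 + 1×115 + 702×6 + 5×110 = 267 + 115 + 4212 + 550 = 5144
ΣP(Jan 2022)·Q(Feb 2022) = 1×267 + 1×115 + 969×6 + 7×110 = 267 + 115 + 5814 + 770 = 6966
Index = 5144 / 6966 × 100 = 73.8444

73.84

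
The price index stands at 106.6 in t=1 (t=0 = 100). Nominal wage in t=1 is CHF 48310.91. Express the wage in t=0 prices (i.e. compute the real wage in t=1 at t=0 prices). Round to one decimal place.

Real = Nominal ÷ (Index/100) = 48310.91 ÷ (106.6/100)
     = 48310.91 ÷ 1.066 = 45319.8030

45319.8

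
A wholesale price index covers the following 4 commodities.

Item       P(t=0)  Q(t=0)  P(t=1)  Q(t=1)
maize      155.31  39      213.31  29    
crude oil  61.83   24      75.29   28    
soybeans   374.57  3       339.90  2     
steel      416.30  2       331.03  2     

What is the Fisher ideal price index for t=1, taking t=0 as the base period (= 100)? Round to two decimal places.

123.80

Laspeyres component (base-period weights):
ΣP(t=1)Q(t=0) = 213.31×39 + 75.29×24 + 339.90×3 + 331.03×2 = 8319.09 + 1806.96 + 1019.7 + 662.06 = 11807.81
ΣP(t=0)Q(t=0) = 155.31×39 + 61.83×24 + 374.57×3 + 416.30×2 = 6057.09 + 1483.92 + 1123.71 + 832.6 = 9497.32
L = 11807.81 / 9497.32 × 100 = 124.3278
Paasche component (current-period weights):
ΣP(t=1)Q(t=1) = 213.31×29 + 75.29×28 + 339.90×2 + 331.03×2 = 6185.99 + 2108.12 + 679.8 + 662.06 = 9635.97
ΣP(t=0)Q(t=1) = 155.31×29 + 61.83×28 + 374.57×2 + 416.30×2 = 4503.99 + 1731.24 + 749.14 + 832.6 = 7816.97
P = 9635.97 / 7816.97 × 100 = 123.2699
Fisher = √(L × P) = √(124.3278 × 123.2699) = 123.7977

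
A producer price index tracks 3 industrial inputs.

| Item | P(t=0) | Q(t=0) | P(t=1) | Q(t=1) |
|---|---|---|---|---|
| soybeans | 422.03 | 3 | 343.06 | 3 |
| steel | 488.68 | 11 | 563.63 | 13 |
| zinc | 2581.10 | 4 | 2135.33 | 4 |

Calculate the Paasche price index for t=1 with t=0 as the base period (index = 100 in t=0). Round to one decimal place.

94.2

Paasche price index uses current-period quantities as weights.
ΣP(t=1)·Q(t=1) = 343.06×3 + 563.63×13 + 2135.33×4 = 1029.18 + 7327.19 + 8541.32 = 16897.69
ΣP(t=0)·Q(t=1) = 422.03×3 + 488.68×13 + 2581.10×4 = 1266.09 + 6352.84 + 10324.4 = 17943.33
Index = 16897.69 / 17943.33 × 100 = 94.1725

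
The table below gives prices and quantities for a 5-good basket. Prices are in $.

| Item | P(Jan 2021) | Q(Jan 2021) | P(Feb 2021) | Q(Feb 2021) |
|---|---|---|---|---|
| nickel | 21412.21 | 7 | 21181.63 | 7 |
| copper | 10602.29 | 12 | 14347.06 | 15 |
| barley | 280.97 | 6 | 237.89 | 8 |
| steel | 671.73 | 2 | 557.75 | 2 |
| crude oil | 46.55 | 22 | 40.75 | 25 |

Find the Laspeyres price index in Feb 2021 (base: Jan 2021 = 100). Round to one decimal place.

Laspeyres price index uses base-period quantities as weights.
ΣP(Feb 2021)·Q(Jan 2021) = 21181.63×7 + 14347.06×12 + 237.89×6 + 557.75×2 + 40.75×22 = 148271.41 + 172164.72 + 1427.34 + 1115.5 + 896.5 = 323875.47
ΣP(Jan 2021)·Q(Jan 2021) = 21412.21×7 + 10602.29×12 + 280.97×6 + 671.73×2 + 46.55×22 = 149885.47 + 127227.48 + 1685.82 + 1343.46 + 1024.1 = 281166.33
Index = 323875.47 / 281166.33 × 100 = 115.1900

115.2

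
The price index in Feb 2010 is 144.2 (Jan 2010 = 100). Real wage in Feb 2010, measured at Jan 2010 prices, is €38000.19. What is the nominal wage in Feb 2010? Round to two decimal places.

54796.27

Nominal = Real × (Index/100) = 38000.19 × (144.2/100)
        = 38000.19 × 1.442 = 54796.2740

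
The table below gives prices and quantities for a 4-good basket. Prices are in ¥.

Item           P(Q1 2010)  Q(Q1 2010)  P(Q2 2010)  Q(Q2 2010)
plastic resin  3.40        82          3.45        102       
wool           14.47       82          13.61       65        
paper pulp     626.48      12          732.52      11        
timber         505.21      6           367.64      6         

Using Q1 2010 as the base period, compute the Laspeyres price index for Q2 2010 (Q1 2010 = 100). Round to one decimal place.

103.2

Laspeyres price index uses base-period quantities as weights.
ΣP(Q2 2010)·Q(Q1 2010) = 3.45×82 + 13.61×82 + 732.52×12 + 367.64×6 = 282.9 + 1116.02 + 8790.24 + 2205.84 = 12395
ΣP(Q1 2010)·Q(Q1 2010) = 3.40×82 + 14.47×82 + 626.48×12 + 505.21×6 = 278.8 + 1186.54 + 7517.76 + 3031.26 = 12014.36
Index = 12395 / 12014.36 × 100 = 103.1682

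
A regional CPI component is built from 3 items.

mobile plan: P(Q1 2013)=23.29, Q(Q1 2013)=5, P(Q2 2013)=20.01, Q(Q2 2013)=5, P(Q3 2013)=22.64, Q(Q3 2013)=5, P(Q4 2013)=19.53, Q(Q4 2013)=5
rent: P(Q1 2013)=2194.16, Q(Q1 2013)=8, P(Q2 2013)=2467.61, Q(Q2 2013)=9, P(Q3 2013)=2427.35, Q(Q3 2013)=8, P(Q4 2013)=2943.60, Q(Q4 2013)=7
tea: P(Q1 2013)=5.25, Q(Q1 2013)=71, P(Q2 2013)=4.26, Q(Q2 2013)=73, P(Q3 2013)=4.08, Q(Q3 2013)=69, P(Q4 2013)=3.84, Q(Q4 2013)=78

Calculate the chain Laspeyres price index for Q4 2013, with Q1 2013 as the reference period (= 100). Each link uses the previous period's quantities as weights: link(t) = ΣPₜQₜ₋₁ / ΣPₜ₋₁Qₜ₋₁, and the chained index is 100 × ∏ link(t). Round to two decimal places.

Link Q1 2013→Q2 2013:
ΣP(Q2 2013)Q(Q1 2013) = 20.01×5 + 2467.61×8 + 4.26×71 = 100.05 + 19740.88 + 302.46 = 20143.39
ΣP(Q1 2013)Q(Q1 2013) = 23.29×5 + 2194.16×8 + 5.25×71 = 116.45 + 17553.28 + 372.75 = 18042.48
link = 20143.39/18042.48 = 1.116442
Link Q2 2013→Q3 2013:
ΣP(Q3 2013)Q(Q2 2013) = 22.64×5 + 2427.35×9 + 4.08×73 = 113.2 + 21846.15 + 297.84 = 22257.19
ΣP(Q2 2013)Q(Q2 2013) = 20.01×5 + 2467.61×9 + 4.26×73 = 100.05 + 22208.49 + 310.98 = 22619.52
link = 22257.19/22619.52 = 0.983982
Link Q3 2013→Q4 2013:
ΣP(Q4 2013)Q(Q3 2013) = 19.53×5 + 2943.60×8 + 3.84×69 = 97.65 + 23548.8 + 264.96 = 23911.41
ΣP(Q3 2013)Q(Q3 2013) = 22.64×5 + 2427.35×8 + 4.08×69 = 113.2 + 19418.8 + 281.52 = 19813.52
link = 23911.41/19813.52 = 1.206823
Chained index = 100 × 1.116442 × 0.983982 × 1.206823 = 132.5766

132.58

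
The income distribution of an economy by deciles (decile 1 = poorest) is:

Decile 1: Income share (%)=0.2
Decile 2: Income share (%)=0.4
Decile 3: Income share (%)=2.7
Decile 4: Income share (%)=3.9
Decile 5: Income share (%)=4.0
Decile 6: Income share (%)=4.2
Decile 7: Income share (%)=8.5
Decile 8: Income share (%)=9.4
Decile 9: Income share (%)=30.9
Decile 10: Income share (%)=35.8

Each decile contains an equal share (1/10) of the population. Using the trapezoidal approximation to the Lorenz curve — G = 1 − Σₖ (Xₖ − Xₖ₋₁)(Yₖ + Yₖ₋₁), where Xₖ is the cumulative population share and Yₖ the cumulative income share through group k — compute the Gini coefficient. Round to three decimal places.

Cumulative income shares Yₖ: 0.0020, 0.0060, 0.0330, 0.0720, 0.1120, 0.1540, 0.2390, 0.3330, 0.6420, 1.0000
Σ (Xₖ−Xₖ₋₁)(Yₖ+Yₖ₋₁) = (1/10)(0.0020+0.0000) + (1/10)(0.0060+0.0020) + (1/10)(0.0330+0.0060) + (1/10)(0.0720+0.0330) + (1/10)(0.1120+0.0720) + (1/10)(0.1540+0.1120) + (1/10)(0.2390+0.1540) + (1/10)(0.3330+0.2390) + (1/10)(0.6420+0.3330) + (1/10)(1.0000+0.6420)
  = 0.0002 + 0.0008 + 0.0039 + 0.0105 + 0.0184 + 0.0266 + 0.0393 + 0.0572 + 0.0975 + 0.1642 = 0.4186
G = 1 − 0.4186 = 0.5814

0.581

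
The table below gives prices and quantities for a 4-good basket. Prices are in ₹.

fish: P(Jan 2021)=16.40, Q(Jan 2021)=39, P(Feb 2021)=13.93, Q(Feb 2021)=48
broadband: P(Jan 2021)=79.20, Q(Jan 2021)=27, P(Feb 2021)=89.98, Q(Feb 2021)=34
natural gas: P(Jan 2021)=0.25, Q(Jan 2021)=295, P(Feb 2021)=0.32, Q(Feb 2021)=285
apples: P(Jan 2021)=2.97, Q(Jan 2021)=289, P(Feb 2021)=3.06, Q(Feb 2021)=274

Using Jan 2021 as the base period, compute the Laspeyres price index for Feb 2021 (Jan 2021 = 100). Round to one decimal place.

106.5

Laspeyres price index uses base-period quantities as weights.
ΣP(Feb 2021)·Q(Jan 2021) = 13.93×39 + 89.98×27 + 0.32×295 + 3.06×289 = 543.27 + 2429.46 + 94.4 + 884.34 = 3951.47
ΣP(Jan 2021)·Q(Jan 2021) = 16.40×39 + 79.20×27 + 0.25×295 + 2.97×289 = 639.6 + 2138.4 + 73.75 + 858.33 = 3710.08
Index = 3951.47 / 3710.08 × 100 = 106.5063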